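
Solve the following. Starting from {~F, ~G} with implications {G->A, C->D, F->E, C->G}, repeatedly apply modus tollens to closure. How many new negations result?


Initial negated facts: {~F, ~G}
Apply modus tollens to closure:
  ~G and C->G  =>  ~C
Final negated: {~C, ~F, ~G}
New negations: {~C}
Count = 1

1


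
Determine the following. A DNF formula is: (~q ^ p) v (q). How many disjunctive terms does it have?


A DNF formula is a disjunction of terms (conjunctions).
Terms are separated by v.
Counting the disjuncts: 2 terms.

2


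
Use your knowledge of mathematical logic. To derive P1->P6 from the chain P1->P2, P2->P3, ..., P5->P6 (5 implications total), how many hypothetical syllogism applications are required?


With 5 implications in a chain connecting 6 propositions:
P1->P2, P2->P3, ..., P5->P6
Steps needed = (number of implications) - 1 = 5 - 1 = 4

4


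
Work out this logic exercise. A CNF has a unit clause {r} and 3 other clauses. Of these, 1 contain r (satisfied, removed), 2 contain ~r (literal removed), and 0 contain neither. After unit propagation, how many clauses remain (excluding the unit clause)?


Satisfied (removed): 1
Shortened (remain): 2
Unchanged (remain): 0
Remaining = 2 + 0 = 2

2


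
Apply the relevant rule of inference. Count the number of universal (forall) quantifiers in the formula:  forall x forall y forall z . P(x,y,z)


Quantifier prefix: forall x forall y forall z
Mark each quantifier type:
  U U U
Universal count = 3, Existential count = 0
Asked for universal (forall) quantifiers: 3

3


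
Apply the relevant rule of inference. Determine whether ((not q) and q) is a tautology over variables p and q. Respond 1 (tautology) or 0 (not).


Check all 4 assignments:
p=0, q=0: 0
p=0, q=1: 0
p=1, q=0: 0
p=1, q=1: 0
Satisfying count = 0/4.
Tautology iff count = 4: no.

0


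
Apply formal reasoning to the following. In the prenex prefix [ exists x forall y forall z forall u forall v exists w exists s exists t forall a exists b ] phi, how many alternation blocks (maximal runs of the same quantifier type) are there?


Quantifier-type sequence: E A A A A E E E A E  (A=forall, E=exists)
Group into maximal same-type runs:
  Ex1 | Ax4 | Ex3 | Ax1 | Ex1
Number of blocks = 5

5


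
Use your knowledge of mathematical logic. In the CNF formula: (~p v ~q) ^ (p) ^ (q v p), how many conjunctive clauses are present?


A CNF formula is a conjunction of clauses.
Clauses are separated by ^.
Counting the conjuncts: 3 clauses.

3


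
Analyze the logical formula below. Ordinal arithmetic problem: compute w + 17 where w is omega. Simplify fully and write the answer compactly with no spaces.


Compute w + 17.
Ordinal + is associative but NOT commutative; for finite n>0, n + w = w but w + n stays w+n.
w + 17 is already in normal form (a successor ordinal beyond w).
Result = w+17

w+17


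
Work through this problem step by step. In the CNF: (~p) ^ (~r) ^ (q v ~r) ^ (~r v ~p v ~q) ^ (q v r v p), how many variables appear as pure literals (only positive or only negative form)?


Check each variable for pure literal status:
p: mixed (not pure)
q: mixed (not pure)
r: mixed (not pure)
Pure literal count = 0

0


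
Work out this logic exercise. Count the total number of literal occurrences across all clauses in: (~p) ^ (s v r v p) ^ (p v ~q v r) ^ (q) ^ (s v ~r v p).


Counting literals in each clause:
Clause 1: 1 literal(s)
Clause 2: 3 literal(s)
Clause 3: 3 literal(s)
Clause 4: 1 literal(s)
Clause 5: 3 literal(s)
Total = 11

11


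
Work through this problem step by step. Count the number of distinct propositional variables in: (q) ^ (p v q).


Identify each variable that appears in the formula.
Variables found: p, q
Count = 2

2


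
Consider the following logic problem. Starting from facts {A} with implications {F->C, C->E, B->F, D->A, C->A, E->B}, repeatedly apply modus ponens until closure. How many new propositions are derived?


Initial facts: {A}
Apply modus ponens to closure:
  (no implication fires)
Final known: {A}
New propositions: {(none)}
Count = 0

0


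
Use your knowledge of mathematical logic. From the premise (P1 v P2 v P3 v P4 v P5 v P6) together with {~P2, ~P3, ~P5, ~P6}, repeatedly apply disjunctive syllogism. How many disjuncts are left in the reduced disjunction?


Original disjuncts (6): P1, P2, P3, P4, P5, P6
Negated (eliminate): ~P2, ~P3, ~P5, ~P6
Remaining disjuncts: P1, P4
Count = 6 - 4 = 2

2


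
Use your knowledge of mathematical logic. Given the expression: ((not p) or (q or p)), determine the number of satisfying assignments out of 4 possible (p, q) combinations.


Check all 4 assignments:
p=0, q=0: 1
p=0, q=1: 1
p=1, q=0: 1
p=1, q=1: 1
Count of True = 4

4


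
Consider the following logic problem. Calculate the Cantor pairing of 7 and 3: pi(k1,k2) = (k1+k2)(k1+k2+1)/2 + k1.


k1 + k2 = 10
(k1+k2)(k1+k2+1)/2 = 10 * 11 / 2 = 55
pi = 55 + 7 = 62

62


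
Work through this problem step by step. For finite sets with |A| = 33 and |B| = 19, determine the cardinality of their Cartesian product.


The Cartesian product A x B contains all ordered pairs (a, b).
|A x B| = |A| * |B| = 33 * 19 = 627

627


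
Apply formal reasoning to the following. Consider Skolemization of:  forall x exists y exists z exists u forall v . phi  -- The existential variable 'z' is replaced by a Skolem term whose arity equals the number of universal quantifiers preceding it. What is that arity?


Quantifier prefix: forall x exists y exists z exists u forall v
'z' is existentially quantified at position 3.
Universal variables preceding it: x
Skolem function arity = 1

1


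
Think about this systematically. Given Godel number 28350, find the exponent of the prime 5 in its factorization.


Factorize 28350 by dividing by 5 repeatedly.
Division steps: 5 divides 28350 exactly 2 time(s).
Exponent of 5 = 2

2


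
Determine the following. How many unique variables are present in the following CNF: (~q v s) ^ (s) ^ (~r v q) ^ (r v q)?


Identify each variable that appears in the formula.
Variables found: q, r, s
Count = 3

3


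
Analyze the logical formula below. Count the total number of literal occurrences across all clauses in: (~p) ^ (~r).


Counting literals in each clause:
Clause 1: 1 literal(s)
Clause 2: 1 literal(s)
Total = 2

2


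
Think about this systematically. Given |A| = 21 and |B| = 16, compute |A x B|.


The Cartesian product A x B contains all ordered pairs (a, b).
|A x B| = |A| * |B| = 21 * 16 = 336

336


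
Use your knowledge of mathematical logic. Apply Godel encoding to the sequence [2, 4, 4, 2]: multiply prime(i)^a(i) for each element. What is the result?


Encode each element as an exponent of the corresponding prime:
  2^2 = 4
  3^4 = 81
  5^4 = 625
  7^2 = 49
Product = 4 * 81 * 625 * 49 = 9922500

9922500


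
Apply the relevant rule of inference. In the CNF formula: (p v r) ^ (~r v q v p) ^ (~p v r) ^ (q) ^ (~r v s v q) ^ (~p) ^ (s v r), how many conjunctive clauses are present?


A CNF formula is a conjunction of clauses.
Clauses are separated by ^.
Counting the conjuncts: 7 clauses.

7


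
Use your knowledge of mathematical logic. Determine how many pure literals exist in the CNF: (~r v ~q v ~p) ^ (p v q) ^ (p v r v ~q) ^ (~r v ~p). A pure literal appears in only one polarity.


Check each variable for pure literal status:
p: mixed (not pure)
q: mixed (not pure)
r: mixed (not pure)
Pure literal count = 0

0


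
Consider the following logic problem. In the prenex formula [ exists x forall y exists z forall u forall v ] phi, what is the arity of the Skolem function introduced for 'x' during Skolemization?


Quantifier prefix: exists x forall y exists z forall u forall v
'x' is existentially quantified at position 1.
No universal quantifiers precede it.
Skolem function arity = 0 (a Skolem constant)

0


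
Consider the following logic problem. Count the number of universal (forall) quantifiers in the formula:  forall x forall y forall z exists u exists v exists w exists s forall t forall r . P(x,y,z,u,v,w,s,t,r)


Quantifier prefix: forall x forall y forall z exists u exists v exists w exists s forall t forall r
Mark each quantifier type:
  U U U E E E E U U
Universal count = 5, Existential count = 4
Asked for universal (forall) quantifiers: 5

5


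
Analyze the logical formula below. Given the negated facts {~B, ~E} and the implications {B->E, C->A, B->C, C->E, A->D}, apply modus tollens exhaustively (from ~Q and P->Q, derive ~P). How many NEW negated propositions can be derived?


Initial negated facts: {~B, ~E}
Apply modus tollens to closure:
  ~E and C->E  =>  ~C
Final negated: {~B, ~C, ~E}
New negations: {~C}
Count = 1

1


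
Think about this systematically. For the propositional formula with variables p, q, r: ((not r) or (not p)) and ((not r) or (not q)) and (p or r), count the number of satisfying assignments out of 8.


Evaluate all 8 assignments for p, q, r:
p=0, q=0, r=0: 0
p=0, q=0, r=1: 1
p=0, q=1, r=0: 0
p=0, q=1, r=1: 0
p=1, q=0, r=0: 1
p=1, q=0, r=1: 0
p=1, q=1, r=0: 1
p=1, q=1, r=1: 0
Satisfying count = 3

3


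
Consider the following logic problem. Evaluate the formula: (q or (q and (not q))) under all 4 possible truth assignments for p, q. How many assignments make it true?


Check all 4 assignments:
p=0, q=0: 0
p=0, q=1: 1
p=1, q=0: 0
p=1, q=1: 1
Count of True = 2

2


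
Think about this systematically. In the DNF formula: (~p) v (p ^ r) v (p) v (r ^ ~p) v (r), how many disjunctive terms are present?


A DNF formula is a disjunction of terms (conjunctions).
Terms are separated by v.
Counting the disjuncts: 5 terms.

5


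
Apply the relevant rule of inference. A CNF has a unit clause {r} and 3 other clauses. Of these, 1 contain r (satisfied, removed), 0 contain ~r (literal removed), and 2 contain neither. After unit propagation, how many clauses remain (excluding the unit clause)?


Satisfied (removed): 1
Shortened (remain): 0
Unchanged (remain): 2
Remaining = 0 + 2 = 2

2


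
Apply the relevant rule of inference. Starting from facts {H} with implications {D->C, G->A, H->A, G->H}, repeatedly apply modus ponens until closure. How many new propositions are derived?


Initial facts: {H}
Apply modus ponens to closure:
  H and H->A  =>  A
Final known: {A, H}
New propositions: {A}
Count = 1

1


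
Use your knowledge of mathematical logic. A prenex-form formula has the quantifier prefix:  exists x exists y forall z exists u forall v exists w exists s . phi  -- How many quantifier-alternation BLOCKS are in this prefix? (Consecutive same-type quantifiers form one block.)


Quantifier-type sequence: E E A E A E E  (A=forall, E=exists)
Group into maximal same-type runs:
  Ex2 | Ax1 | Ex1 | Ax1 | Ex2
Number of blocks = 5

5


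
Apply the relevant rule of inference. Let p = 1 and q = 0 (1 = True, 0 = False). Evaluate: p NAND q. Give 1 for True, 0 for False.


p = 1, q = 0
Operation: p NAND q
Evaluate: 1 NAND 0 = 1

1


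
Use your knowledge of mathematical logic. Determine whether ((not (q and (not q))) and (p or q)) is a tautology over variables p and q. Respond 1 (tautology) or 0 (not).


Check all 4 assignments:
p=0, q=0: 0
p=0, q=1: 1
p=1, q=0: 1
p=1, q=1: 1
Satisfying count = 3/4.
Tautology iff count = 4: no.

0


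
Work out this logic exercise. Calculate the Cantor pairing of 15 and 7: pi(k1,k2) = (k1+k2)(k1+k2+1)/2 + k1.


k1 + k2 = 22
(k1+k2)(k1+k2+1)/2 = 22 * 23 / 2 = 253
pi = 253 + 15 = 268

268


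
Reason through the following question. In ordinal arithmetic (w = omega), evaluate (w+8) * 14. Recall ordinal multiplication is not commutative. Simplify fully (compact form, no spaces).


Compute (w+8) * 14.
Ordinal * is associative and left-distributive over +, but NOT commutative; for finite n>1, n*w = w but w*n stays w*n.
(w+8) * 14 = (w+8) repeated 14 times. Each intermediate +8 is absorbed by the following w; only the last survives: w*14+8.
Result = w*14+8

w*14+8


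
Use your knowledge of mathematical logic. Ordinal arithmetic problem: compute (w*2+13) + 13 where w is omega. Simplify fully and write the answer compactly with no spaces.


Compute (w*2+13) + 13.
Ordinal + is associative but NOT commutative; for finite n>0, n + w = w but w + n stays w+n.
By associativity: (w*2+13) + 13 = w*2 + (13+13) = w*2+26.
Result = w*2+26

w*2+26


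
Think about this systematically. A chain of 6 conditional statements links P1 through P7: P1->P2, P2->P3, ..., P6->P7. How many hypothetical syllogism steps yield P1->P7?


With 6 implications in a chain connecting 7 propositions:
P1->P2, P2->P3, ..., P6->P7
Steps needed = (number of implications) - 1 = 6 - 1 = 5

5


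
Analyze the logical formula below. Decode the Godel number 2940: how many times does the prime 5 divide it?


Factorize 2940 by dividing by 5 repeatedly.
Division steps: 5 divides 2940 exactly 1 time(s).
Exponent of 5 = 1

1


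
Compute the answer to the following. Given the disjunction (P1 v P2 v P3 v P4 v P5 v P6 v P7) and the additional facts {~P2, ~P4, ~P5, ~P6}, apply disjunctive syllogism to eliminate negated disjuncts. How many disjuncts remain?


Original disjuncts (7): P1, P2, P3, P4, P5, P6, P7
Negated (eliminate): ~P2, ~P4, ~P5, ~P6
Remaining disjuncts: P1, P3, P7
Count = 7 - 4 = 3

3


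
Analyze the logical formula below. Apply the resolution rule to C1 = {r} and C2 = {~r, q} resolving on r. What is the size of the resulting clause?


Remove r from C1 and ~r from C2.
C1 remainder: {}
C2 remainder: {q}
Union (resolvent): {q}
Resolvent has 1 literal(s).

1


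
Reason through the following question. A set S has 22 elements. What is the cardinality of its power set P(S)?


The power set of a set with n elements has 2^n elements.
|P(S)| = 2^22 = 4194304

4194304


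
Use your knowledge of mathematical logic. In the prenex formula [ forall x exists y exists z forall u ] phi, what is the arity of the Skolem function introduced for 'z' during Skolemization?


Quantifier prefix: forall x exists y exists z forall u
'z' is existentially quantified at position 3.
Universal variables preceding it: x
Skolem function arity = 1

1


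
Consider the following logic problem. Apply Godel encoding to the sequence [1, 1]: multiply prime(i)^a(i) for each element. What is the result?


Encode each element as an exponent of the corresponding prime:
  2^1 = 2
  3^1 = 3
Product = 2 * 3 = 6

6


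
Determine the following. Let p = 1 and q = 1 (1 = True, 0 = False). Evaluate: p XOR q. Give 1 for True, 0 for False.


p = 1, q = 1
Operation: p XOR q
Evaluate: 1 XOR 1 = 0

0


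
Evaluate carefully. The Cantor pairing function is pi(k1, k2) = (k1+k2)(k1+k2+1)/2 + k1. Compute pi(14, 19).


k1 + k2 = 33
(k1+k2)(k1+k2+1)/2 = 33 * 34 / 2 = 561
pi = 561 + 14 = 575

575


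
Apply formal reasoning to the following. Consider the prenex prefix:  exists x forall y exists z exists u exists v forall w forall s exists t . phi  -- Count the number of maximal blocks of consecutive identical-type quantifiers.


Quantifier-type sequence: E A E E E A A E  (A=forall, E=exists)
Group into maximal same-type runs:
  Ex1 | Ax1 | Ex3 | Ax2 | Ex1
Number of blocks = 5

5


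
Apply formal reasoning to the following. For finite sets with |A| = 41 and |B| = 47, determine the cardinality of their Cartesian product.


The Cartesian product A x B contains all ordered pairs (a, b).
|A x B| = |A| * |B| = 41 * 47 = 1927

1927


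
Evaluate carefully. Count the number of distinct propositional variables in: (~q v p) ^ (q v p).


Identify each variable that appears in the formula.
Variables found: p, q
Count = 2

2


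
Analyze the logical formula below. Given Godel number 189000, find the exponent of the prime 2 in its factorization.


Factorize 189000 by dividing by 2 repeatedly.
Division steps: 2 divides 189000 exactly 3 time(s).
Exponent of 2 = 3

3


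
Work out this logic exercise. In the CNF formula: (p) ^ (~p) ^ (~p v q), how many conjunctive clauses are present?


A CNF formula is a conjunction of clauses.
Clauses are separated by ^.
Counting the conjuncts: 3 clauses.

3


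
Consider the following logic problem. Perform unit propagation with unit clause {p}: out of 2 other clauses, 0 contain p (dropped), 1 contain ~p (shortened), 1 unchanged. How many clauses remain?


Satisfied (removed): 0
Shortened (remain): 1
Unchanged (remain): 1
Remaining = 1 + 1 = 2

2


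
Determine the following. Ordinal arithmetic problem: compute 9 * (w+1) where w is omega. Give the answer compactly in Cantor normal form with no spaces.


Compute 9 * (w+1).
Ordinal * is associative and left-distributive over +, but NOT commutative; for finite n>1, n*w = w but w*n stays w*n.
By left-distributivity: 9 * (w+1) = 9*w + 9*1 = w + 9 = w+9.
Result = w+9

w+9


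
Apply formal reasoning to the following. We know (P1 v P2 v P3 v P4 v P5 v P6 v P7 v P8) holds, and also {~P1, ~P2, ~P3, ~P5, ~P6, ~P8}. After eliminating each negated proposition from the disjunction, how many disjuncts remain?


Original disjuncts (8): P1, P2, P3, P4, P5, P6, P7, P8
Negated (eliminate): ~P1, ~P2, ~P3, ~P5, ~P6, ~P8
Remaining disjuncts: P4, P7
Count = 8 - 6 = 2

2


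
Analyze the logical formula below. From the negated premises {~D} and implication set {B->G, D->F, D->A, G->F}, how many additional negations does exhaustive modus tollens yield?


Initial negated facts: {~D}
Apply modus tollens to closure:
  (no implication fires)
Final negated: {~D}
New negations: {(none)}
Count = 0

0


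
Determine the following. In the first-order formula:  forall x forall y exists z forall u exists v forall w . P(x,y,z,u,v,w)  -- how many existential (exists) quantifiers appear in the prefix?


Quantifier prefix: forall x forall y exists z forall u exists v forall w
Mark each quantifier type:
  U U E U E U
Universal count = 4, Existential count = 2
Asked for existential (exists) quantifiers: 2

2


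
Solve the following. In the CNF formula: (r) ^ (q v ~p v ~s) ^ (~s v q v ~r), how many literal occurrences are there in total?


Counting literals in each clause:
Clause 1: 1 literal(s)
Clause 2: 3 literal(s)
Clause 3: 3 literal(s)
Total = 7

7


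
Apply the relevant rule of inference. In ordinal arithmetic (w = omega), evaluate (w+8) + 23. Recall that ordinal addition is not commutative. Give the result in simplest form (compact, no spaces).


Compute (w+8) + 23.
Ordinal + is associative but NOT commutative; for finite n>0, n + w = w but w + n stays w+n.
By associativity: (w+8) + 23 = w + (8+23) = w+31.
Result = w+31

w+31


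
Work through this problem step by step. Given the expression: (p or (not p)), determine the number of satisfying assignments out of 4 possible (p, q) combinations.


Check all 4 assignments:
p=0, q=0: 1
p=0, q=1: 1
p=1, q=0: 1
p=1, q=1: 1
Count of True = 4

4


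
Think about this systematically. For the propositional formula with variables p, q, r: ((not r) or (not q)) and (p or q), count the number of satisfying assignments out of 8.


Evaluate all 8 assignments for p, q, r:
p=0, q=0, r=0: 0
p=0, q=0, r=1: 0
p=0, q=1, r=0: 1
p=0, q=1, r=1: 0
p=1, q=0, r=0: 1
p=1, q=0, r=1: 1
p=1, q=1, r=0: 1
p=1, q=1, r=1: 0
Satisfying count = 4

4


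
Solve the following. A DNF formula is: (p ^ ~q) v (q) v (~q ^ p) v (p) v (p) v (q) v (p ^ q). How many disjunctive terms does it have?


A DNF formula is a disjunction of terms (conjunctions).
Terms are separated by v.
Counting the disjuncts: 7 terms.

7


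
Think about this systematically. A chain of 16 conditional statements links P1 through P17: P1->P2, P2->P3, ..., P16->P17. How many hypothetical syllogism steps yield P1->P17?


With 16 implications in a chain connecting 17 propositions:
P1->P2, P2->P3, ..., P16->P17
Steps needed = (number of implications) - 1 = 16 - 1 = 15

15


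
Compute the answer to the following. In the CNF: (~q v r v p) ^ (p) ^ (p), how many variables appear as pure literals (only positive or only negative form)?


Check each variable for pure literal status:
p: pure positive
q: pure negative
r: pure positive
Pure literal count = 3

3


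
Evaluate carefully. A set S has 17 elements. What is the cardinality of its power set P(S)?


The power set of a set with n elements has 2^n elements.
|P(S)| = 2^17 = 131072

131072


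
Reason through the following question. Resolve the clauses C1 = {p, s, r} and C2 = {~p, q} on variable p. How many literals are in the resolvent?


Remove p from C1 and ~p from C2.
C1 remainder: {s, r}
C2 remainder: {q}
Union (resolvent): {q, r, s}
Resolvent has 3 literal(s).

3


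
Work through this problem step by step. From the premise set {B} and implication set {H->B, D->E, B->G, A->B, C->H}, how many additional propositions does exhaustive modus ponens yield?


Initial facts: {B}
Apply modus ponens to closure:
  B and B->G  =>  G
Final known: {B, G}
New propositions: {G}
Count = 1

1


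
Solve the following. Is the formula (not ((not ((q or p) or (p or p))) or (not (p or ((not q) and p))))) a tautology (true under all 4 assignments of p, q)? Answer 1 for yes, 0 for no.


Check all 4 assignments:
p=0, q=0: 0
p=0, q=1: 0
p=1, q=0: 1
p=1, q=1: 1
Satisfying count = 2/4.
Tautology iff count = 4: no.

0


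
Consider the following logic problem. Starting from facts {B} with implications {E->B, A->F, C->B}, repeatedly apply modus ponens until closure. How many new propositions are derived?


Initial facts: {B}
Apply modus ponens to closure:
  (no implication fires)
Final known: {B}
New propositions: {(none)}
Count = 0

0


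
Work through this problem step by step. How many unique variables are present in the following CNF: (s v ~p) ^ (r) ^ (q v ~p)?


Identify each variable that appears in the formula.
Variables found: p, q, r, s
Count = 4

4


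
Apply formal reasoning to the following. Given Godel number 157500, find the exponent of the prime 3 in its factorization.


Factorize 157500 by dividing by 3 repeatedly.
Division steps: 3 divides 157500 exactly 2 time(s).
Exponent of 3 = 2

2


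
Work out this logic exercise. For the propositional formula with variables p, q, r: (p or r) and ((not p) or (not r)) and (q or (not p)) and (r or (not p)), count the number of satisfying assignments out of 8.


Evaluate all 8 assignments for p, q, r:
p=0, q=0, r=0: 0
p=0, q=0, r=1: 1
p=0, q=1, r=0: 0
p=0, q=1, r=1: 1
p=1, q=0, r=0: 0
p=1, q=0, r=1: 0
p=1, q=1, r=0: 0
p=1, q=1, r=1: 0
Satisfying count = 2

2


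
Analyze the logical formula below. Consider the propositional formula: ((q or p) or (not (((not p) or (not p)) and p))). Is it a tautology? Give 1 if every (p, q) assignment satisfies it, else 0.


Check all 4 assignments:
p=0, q=0: 1
p=0, q=1: 1
p=1, q=0: 1
p=1, q=1: 1
Satisfying count = 4/4.
Tautology iff count = 4: yes.

1


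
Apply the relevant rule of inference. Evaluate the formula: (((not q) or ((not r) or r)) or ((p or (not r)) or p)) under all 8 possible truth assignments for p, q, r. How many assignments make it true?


Check all 8 assignments:
p=0, q=0, r=0: 1
p=0, q=0, r=1: 1
p=0, q=1, r=0: 1
p=0, q=1, r=1: 1
p=1, q=0, r=0: 1
p=1, q=0, r=1: 1
p=1, q=1, r=0: 1
p=1, q=1, r=1: 1
Count of True = 8

8


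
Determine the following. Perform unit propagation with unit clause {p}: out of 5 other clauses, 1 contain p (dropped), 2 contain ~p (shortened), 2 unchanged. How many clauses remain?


Satisfied (removed): 1
Shortened (remain): 2
Unchanged (remain): 2
Remaining = 2 + 2 = 4

4


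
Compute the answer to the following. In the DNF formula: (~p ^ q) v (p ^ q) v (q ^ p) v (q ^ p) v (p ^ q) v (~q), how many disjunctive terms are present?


A DNF formula is a disjunction of terms (conjunctions).
Terms are separated by v.
Counting the disjuncts: 6 terms.

6


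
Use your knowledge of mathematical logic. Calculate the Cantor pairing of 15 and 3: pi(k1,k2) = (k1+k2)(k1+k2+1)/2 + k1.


k1 + k2 = 18
(k1+k2)(k1+k2+1)/2 = 18 * 19 / 2 = 171
pi = 171 + 15 = 186

186


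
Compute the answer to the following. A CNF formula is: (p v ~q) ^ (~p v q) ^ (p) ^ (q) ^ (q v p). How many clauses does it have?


A CNF formula is a conjunction of clauses.
Clauses are separated by ^.
Counting the conjuncts: 5 clauses.

5


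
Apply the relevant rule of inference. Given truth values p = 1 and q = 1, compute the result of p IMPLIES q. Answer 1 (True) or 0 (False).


p = 1, q = 1
Operation: p IMPLIES q
Evaluate: 1 IMPLIES 1 = 1

1


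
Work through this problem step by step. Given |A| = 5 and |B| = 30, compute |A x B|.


The Cartesian product A x B contains all ordered pairs (a, b).
|A x B| = |A| * |B| = 5 * 30 = 150

150


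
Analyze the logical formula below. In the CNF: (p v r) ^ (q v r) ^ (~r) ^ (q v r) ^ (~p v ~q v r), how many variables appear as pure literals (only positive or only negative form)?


Check each variable for pure literal status:
p: mixed (not pure)
q: mixed (not pure)
r: mixed (not pure)
Pure literal count = 0

0


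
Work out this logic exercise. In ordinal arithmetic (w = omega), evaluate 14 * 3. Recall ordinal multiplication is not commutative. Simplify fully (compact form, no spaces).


Compute 14 * 3.
Ordinal * is associative and left-distributive over +, but NOT commutative; for finite n>1, n*w = w but w*n stays w*n.
Both finite; ordinal * agrees with natural *: 14 * 3 = 42.
Result = 42

42


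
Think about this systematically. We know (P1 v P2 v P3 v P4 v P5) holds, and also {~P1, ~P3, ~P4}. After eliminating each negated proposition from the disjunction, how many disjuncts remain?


Original disjuncts (5): P1, P2, P3, P4, P5
Negated (eliminate): ~P1, ~P3, ~P4
Remaining disjuncts: P2, P5
Count = 5 - 3 = 2

2


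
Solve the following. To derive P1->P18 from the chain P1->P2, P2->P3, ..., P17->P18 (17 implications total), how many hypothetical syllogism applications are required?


With 17 implications in a chain connecting 18 propositions:
P1->P2, P2->P3, ..., P17->P18
Steps needed = (number of implications) - 1 = 17 - 1 = 16

16


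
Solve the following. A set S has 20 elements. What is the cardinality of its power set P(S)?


The power set of a set with n elements has 2^n elements.
|P(S)| = 2^20 = 1048576

1048576


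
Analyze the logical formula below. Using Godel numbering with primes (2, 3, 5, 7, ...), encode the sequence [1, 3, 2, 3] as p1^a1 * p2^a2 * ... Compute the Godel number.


Encode each element as an exponent of the corresponding prime:
  2^1 = 2
  3^3 = 27
  5^2 = 25
  7^3 = 343
Product = 2 * 27 * 25 * 343 = 463050

463050


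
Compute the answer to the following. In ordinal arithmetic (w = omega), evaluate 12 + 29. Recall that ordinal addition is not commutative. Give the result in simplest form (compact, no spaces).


Compute 12 + 29.
Ordinal + is associative but NOT commutative; for finite n>0, n + w = w but w + n stays w+n.
Both operands finite; ordinal + agrees with natural +: 12 + 29 = 41.
Result = 41

41


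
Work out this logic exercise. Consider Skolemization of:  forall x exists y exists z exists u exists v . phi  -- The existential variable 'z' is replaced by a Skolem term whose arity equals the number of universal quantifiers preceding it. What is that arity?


Quantifier prefix: forall x exists y exists z exists u exists v
'z' is existentially quantified at position 3.
Universal variables preceding it: x
Skolem function arity = 1

1


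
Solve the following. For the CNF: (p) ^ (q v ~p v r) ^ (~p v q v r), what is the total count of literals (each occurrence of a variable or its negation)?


Counting literals in each clause:
Clause 1: 1 literal(s)
Clause 2: 3 literal(s)
Clause 3: 3 literal(s)
Total = 7

7


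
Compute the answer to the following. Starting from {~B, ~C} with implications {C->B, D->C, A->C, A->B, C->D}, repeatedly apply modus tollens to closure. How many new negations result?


Initial negated facts: {~B, ~C}
Apply modus tollens to closure:
  ~C and D->C  =>  ~D
  ~C and A->C  =>  ~A
Final negated: {~A, ~B, ~C, ~D}
New negations: {~A, ~D}
Count = 2

2


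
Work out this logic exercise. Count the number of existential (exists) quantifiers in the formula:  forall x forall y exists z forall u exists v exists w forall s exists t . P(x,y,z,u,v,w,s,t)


Quantifier prefix: forall x forall y exists z forall u exists v exists w forall s exists t
Mark each quantifier type:
  U U E U E E U E
Universal count = 4, Existential count = 4
Asked for existential (exists) quantifiers: 4

4


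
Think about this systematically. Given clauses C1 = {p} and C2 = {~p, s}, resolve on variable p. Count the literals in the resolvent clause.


Remove p from C1 and ~p from C2.
C1 remainder: {}
C2 remainder: {s}
Union (resolvent): {s}
Resolvent has 1 literal(s).

1


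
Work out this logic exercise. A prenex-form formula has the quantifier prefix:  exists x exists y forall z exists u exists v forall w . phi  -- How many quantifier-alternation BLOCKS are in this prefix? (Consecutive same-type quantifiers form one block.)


Quantifier-type sequence: E E A E E A  (A=forall, E=exists)
Group into maximal same-type runs:
  Ex2 | Ax1 | Ex2 | Ax1
Number of blocks = 4

4


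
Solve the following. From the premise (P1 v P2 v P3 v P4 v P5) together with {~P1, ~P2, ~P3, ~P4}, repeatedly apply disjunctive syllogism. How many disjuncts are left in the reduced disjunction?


Original disjuncts (5): P1, P2, P3, P4, P5
Negated (eliminate): ~P1, ~P2, ~P3, ~P4
Remaining disjuncts: P5
Count = 5 - 4 = 1

1


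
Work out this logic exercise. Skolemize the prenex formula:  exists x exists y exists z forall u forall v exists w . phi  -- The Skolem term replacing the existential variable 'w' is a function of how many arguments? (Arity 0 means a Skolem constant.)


Quantifier prefix: exists x exists y exists z forall u forall v exists w
'w' is existentially quantified at position 6.
Universal variables preceding it: u, v
Skolem function arity = 2

2


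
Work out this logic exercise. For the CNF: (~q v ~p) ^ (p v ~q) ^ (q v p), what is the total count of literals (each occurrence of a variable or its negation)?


Counting literals in each clause:
Clause 1: 2 literal(s)
Clause 2: 2 literal(s)
Clause 3: 2 literal(s)
Total = 6

6


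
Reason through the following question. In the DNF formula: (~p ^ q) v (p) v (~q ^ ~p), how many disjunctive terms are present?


A DNF formula is a disjunction of terms (conjunctions).
Terms are separated by v.
Counting the disjuncts: 3 terms.

3


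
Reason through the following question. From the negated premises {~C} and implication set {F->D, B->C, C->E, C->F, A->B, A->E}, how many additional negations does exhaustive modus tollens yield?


Initial negated facts: {~C}
Apply modus tollens to closure:
  ~C and B->C  =>  ~B
  ~B and A->B  =>  ~A
Final negated: {~A, ~B, ~C}
New negations: {~A, ~B}
Count = 2

2


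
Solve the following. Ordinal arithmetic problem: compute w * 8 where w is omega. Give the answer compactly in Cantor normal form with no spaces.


Compute w * 8.
Ordinal * is associative and left-distributive over +, but NOT commutative; for finite n>1, n*w = w but w*n stays w*n.
w * 8 means 8 copies of w concatenated: w*8.
Result = w*8

w*8


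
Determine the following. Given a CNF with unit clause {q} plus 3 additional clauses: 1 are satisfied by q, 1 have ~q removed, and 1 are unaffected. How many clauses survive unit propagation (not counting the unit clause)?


Satisfied (removed): 1
Shortened (remain): 1
Unchanged (remain): 1
Remaining = 1 + 1 = 2

2


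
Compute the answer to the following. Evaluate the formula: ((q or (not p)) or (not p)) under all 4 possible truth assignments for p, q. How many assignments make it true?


Check all 4 assignments:
p=0, q=0: 1
p=0, q=1: 1
p=1, q=0: 0
p=1, q=1: 1
Count of True = 3

3


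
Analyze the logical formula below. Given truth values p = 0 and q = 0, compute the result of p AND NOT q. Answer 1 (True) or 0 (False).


p = 0, q = 0
Operation: p AND NOT q
Evaluate: 0 AND NOT 0 = 0

0


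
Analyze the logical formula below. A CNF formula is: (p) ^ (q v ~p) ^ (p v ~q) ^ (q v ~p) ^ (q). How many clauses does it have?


A CNF formula is a conjunction of clauses.
Clauses are separated by ^.
Counting the conjuncts: 5 clauses.

5


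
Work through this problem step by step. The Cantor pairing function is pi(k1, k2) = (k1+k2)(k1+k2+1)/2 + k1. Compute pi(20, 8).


k1 + k2 = 28
(k1+k2)(k1+k2+1)/2 = 28 * 29 / 2 = 406
pi = 406 + 20 = 426

426


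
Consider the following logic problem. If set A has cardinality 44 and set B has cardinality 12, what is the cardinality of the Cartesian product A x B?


The Cartesian product A x B contains all ordered pairs (a, b).
|A x B| = |A| * |B| = 44 * 12 = 528

528


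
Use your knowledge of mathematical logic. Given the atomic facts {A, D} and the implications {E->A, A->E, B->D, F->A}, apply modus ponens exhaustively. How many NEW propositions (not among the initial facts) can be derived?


Initial facts: {A, D}
Apply modus ponens to closure:
  A and A->E  =>  E
Final known: {A, D, E}
New propositions: {E}
Count = 1

1


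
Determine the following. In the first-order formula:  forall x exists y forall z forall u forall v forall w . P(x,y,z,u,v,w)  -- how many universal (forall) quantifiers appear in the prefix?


Quantifier prefix: forall x exists y forall z forall u forall v forall w
Mark each quantifier type:
  U E U U U U
Universal count = 5, Existential count = 1
Asked for universal (forall) quantifiers: 5

5


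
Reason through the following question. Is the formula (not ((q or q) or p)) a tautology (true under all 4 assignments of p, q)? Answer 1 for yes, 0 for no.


Check all 4 assignments:
p=0, q=0: 1
p=0, q=1: 0
p=1, q=0: 0
p=1, q=1: 0
Satisfying count = 1/4.
Tautology iff count = 4: no.

0


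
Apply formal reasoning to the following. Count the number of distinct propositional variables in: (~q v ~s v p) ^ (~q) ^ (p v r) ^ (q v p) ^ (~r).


Identify each variable that appears in the formula.
Variables found: p, q, r, s
Count = 4

4


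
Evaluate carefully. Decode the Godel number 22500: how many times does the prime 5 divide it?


Factorize 22500 by dividing by 5 repeatedly.
Division steps: 5 divides 22500 exactly 4 time(s).
Exponent of 5 = 4

4


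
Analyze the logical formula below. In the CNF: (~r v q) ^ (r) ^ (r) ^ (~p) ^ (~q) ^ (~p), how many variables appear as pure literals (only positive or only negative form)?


Check each variable for pure literal status:
p: pure negative
q: mixed (not pure)
r: mixed (not pure)
Pure literal count = 1

1


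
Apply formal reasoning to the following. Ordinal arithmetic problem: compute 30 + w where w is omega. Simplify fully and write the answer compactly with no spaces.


Compute 30 + w.
Ordinal + is associative but NOT commutative; for finite n>0, n + w = w but w + n stays w+n.
Any finite left addend is absorbed by w on the right: 30 + w = w.
Result = w

w


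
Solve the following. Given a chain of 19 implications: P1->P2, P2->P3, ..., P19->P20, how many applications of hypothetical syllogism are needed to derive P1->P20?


With 19 implications in a chain connecting 20 propositions:
P1->P2, P2->P3, ..., P19->P20
Steps needed = (number of implications) - 1 = 19 - 1 = 18

18


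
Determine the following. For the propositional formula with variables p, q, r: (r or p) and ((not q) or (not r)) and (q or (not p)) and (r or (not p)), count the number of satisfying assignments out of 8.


Evaluate all 8 assignments for p, q, r:
p=0, q=0, r=0: 0
p=0, q=0, r=1: 1
p=0, q=1, r=0: 0
p=0, q=1, r=1: 0
p=1, q=0, r=0: 0
p=1, q=0, r=1: 0
p=1, q=1, r=0: 0
p=1, q=1, r=1: 0
Satisfying count = 1

1


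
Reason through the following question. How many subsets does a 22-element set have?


The power set of a set with n elements has 2^n elements.
|P(S)| = 2^22 = 4194304

4194304


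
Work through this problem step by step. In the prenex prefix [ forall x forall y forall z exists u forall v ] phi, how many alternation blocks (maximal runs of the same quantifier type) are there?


Quantifier-type sequence: A A A E A  (A=forall, E=exists)
Group into maximal same-type runs:
  Ax3 | Ex1 | Ax1
Number of blocks = 3

3


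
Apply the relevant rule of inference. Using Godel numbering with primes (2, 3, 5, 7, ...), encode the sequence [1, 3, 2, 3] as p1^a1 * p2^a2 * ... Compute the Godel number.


Encode each element as an exponent of the corresponding prime:
  2^1 = 2
  3^3 = 27
  5^2 = 25
  7^3 = 343
Product = 2 * 27 * 25 * 343 = 463050

463050


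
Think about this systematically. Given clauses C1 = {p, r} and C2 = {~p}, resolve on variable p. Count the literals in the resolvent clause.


Remove p from C1 and ~p from C2.
C1 remainder: {r}
C2 remainder: {}
Union (resolvent): {r}
Resolvent has 1 literal(s).

1


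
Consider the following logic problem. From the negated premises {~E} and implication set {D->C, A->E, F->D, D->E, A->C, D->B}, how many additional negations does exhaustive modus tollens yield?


Initial negated facts: {~E}
Apply modus tollens to closure:
  ~E and A->E  =>  ~A
  ~E and D->E  =>  ~D
  ~D and F->D  =>  ~F
Final negated: {~A, ~D, ~E, ~F}
New negations: {~A, ~D, ~F}
Count = 3

3


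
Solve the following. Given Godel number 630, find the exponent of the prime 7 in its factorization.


Factorize 630 by dividing by 7 repeatedly.
Division steps: 7 divides 630 exactly 1 time(s).
Exponent of 7 = 1

1


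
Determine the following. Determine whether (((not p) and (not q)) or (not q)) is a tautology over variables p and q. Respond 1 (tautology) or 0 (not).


Check all 4 assignments:
p=0, q=0: 1
p=0, q=1: 0
p=1, q=0: 1
p=1, q=1: 0
Satisfying count = 2/4.
Tautology iff count = 4: no.

0


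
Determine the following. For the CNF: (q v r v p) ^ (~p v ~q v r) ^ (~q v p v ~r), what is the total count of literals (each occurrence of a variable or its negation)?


Counting literals in each clause:
Clause 1: 3 literal(s)
Clause 2: 3 literal(s)
Clause 3: 3 literal(s)
Total = 9

9


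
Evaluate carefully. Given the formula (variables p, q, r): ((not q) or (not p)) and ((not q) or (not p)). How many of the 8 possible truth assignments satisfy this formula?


Evaluate all 8 assignments for p, q, r:
p=0, q=0, r=0: 1
p=0, q=0, r=1: 1
p=0, q=1, r=0: 1
p=0, q=1, r=1: 1
p=1, q=0, r=0: 1
p=1, q=0, r=1: 1
p=1, q=1, r=0: 0
p=1, q=1, r=1: 0
Satisfying count = 6

6


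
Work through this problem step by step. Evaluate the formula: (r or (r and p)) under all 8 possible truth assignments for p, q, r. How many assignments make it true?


Check all 8 assignments:
p=0, q=0, r=0: 0
p=0, q=0, r=1: 1
p=0, q=1, r=0: 0
p=0, q=1, r=1: 1
p=1, q=0, r=0: 0
p=1, q=0, r=1: 1
p=1, q=1, r=0: 0
p=1, q=1, r=1: 1
Count of True = 4

4


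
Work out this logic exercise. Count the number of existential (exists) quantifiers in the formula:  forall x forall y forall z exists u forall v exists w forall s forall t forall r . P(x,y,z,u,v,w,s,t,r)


Quantifier prefix: forall x forall y forall z exists u forall v exists w forall s forall t forall r
Mark each quantifier type:
  U U U E U E U U U
Universal count = 7, Existential count = 2
Asked for existential (exists) quantifiers: 2

2


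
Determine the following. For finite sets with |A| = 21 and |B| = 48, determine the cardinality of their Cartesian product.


The Cartesian product A x B contains all ordered pairs (a, b).
|A x B| = |A| * |B| = 21 * 48 = 1008

1008


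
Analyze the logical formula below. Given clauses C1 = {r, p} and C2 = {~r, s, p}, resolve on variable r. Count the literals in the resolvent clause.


Remove r from C1 and ~r from C2.
C1 remainder: {p}
C2 remainder: {s, p}
Union (resolvent): {p, s}
Resolvent has 2 literal(s).

2
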